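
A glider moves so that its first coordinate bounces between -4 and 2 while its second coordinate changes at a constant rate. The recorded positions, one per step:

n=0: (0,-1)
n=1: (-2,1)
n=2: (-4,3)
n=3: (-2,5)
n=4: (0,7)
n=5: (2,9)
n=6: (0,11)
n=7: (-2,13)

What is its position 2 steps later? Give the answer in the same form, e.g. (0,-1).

The first coordinate reflects between -4 and 2, moving 2 per step.
  step 8: -2 → -4
  step 9: -4 → -2
The second coordinate changes by +2 each step: at step 9 it is 17.

(-2,17)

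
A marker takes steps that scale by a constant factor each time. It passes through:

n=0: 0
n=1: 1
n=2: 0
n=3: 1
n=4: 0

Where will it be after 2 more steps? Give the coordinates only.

The jumps are +1, -1, +1, -1 — a geometric progression with ratio -1.
step 5: 0 + 1 → 1
step 6: 1 − 1 → 0

0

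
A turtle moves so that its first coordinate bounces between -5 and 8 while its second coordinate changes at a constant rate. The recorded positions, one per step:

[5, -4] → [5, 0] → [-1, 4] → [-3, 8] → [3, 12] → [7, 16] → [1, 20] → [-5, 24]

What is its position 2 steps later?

The first coordinate travels 6 per step and bounces off the walls at -5 and 8.
  step 8: -5 → 1
  step 9: 1 → 7
The second coordinate changes by +4 each step: at step 9 it is 32.

[7, 32]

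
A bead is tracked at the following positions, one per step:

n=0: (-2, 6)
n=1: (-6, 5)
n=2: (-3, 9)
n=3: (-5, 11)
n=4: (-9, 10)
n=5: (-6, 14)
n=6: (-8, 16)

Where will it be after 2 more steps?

(-9, 19)

Differencing gives (-4, -1), (+3, +4), (-2, +2), (-4, -1), (+3, +4), (-2, +2). This is the pattern (-4, -1), (+3, +4), (-2, +2) repeated.
step 7: apply (-4, -1) → (-12, 15)
step 8: apply (+3, +4) → (-9, 19)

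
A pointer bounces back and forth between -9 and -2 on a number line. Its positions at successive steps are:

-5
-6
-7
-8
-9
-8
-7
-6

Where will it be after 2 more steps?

-4

The value travels 1 per step and bounces off the walls at -9 and -2.
  step 8: -6 → -5
  step 9: -5 → -4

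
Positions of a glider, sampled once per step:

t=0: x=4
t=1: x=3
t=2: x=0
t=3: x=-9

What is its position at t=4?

The jumps are -1, -3, -9 — a geometric progression with ratio 3.
step 4: -9 − 27 → x=-36

x=-36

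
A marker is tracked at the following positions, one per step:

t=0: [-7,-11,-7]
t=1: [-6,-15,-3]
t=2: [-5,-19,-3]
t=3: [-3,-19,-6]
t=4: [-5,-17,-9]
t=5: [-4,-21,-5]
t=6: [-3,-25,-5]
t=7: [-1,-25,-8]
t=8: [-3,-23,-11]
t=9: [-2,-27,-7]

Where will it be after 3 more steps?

Differencing gives [+1,-4,+4], [+1,-4,+0], [+2,+0,-3], [-2,+2,-3], [+1,-4,+4], [+1,-4,+0], [+2,+0,-3], [-2,+2,-3], [+1,-4,+4]. This is the pattern [+1,-4,+4], [+1,-4,+0], [+2,+0,-3], [-2,+2,-3] repeated.
step 10: apply [+1,-4,+0] → [-1,-31,-7]
step 11: apply [+2,+0,-3] → [1,-31,-10]
step 12: apply [-2,+2,-3] → [-1,-29,-13]

[-1,-29,-13]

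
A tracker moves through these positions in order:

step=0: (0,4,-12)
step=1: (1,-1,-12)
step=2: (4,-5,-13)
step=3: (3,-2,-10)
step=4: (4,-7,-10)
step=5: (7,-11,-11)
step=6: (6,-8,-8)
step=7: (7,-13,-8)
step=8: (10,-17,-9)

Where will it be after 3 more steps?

(13,-23,-7)

The moves between consecutive positions are (+1,-5,+0), (+3,-4,-1), (-1,+3,+3), (+1,-5,+0), (+3,-4,-1), (-1,+3,+3), (+1,-5,+0), (+3,-4,-1); they repeat the 3-cycle [(+1,-5,+0), (+3,-4,-1), (-1,+3,+3)].
step 9: apply (-1,+3,+3) → (9,-14,-6)
step 10: apply (+1,-5,+0) → (10,-19,-6)
step 11: apply (+3,-4,-1) → (13,-23,-7)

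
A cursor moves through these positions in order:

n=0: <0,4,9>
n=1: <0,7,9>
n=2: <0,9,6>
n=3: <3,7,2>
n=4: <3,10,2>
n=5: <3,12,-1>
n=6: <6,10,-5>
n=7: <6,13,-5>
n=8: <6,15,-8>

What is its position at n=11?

The moves between consecutive positions are <+0,+3,+0>, <+0,+2,-3>, <+3,-2,-4>, <+0,+3,+0>, <+0,+2,-3>, <+3,-2,-4>, <+0,+3,+0>, <+0,+2,-3>; they repeat the 3-cycle [<+0,+3,+0>, <+0,+2,-3>, <+3,-2,-4>].
step 9: apply <+3,-2,-4> → <9,13,-12>
step 10: apply <+0,+3,+0> → <9,16,-12>
step 11: apply <+0,+2,-3> → <9,18,-15>

<9,18,-15>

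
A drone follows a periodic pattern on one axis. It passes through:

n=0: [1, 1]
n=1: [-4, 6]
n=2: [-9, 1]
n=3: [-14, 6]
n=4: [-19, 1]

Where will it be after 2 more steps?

[-29, 1]

First: linear, -5 per step → -29 at step 6.
Second: cycles through 1, 6 every 2 steps. Step 6 lands at position 0 of the cycle → 1.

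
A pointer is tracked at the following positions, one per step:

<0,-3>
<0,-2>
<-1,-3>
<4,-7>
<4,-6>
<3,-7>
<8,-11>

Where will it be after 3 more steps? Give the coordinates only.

Differencing gives <+0,+1>, <-1,-1>, <+5,-4>, <+0,+1>, <-1,-1>, <+5,-4>. This is the pattern <+0,+1>, <-1,-1>, <+5,-4> repeated.
step 7: apply <+0,+1> → <8,-10>
step 8: apply <-1,-1> → <7,-11>
step 9: apply <+5,-4> → <12,-15>

<12,-15>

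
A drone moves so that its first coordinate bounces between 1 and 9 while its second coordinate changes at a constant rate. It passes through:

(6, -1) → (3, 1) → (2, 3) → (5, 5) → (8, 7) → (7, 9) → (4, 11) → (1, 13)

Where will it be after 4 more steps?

The first coordinate travels 3 per step and bounces off the walls at 1 and 9.
  step 8: 1 → 4
  step 9: 4 → 7
  step 10: 7 → 8
  step 11: 8 → 5
The second coordinate changes by +2 each step: at step 11 it is 21.

(5, 21)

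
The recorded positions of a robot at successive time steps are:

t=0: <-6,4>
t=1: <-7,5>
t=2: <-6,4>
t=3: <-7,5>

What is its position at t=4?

<-6,4>

The jumps are <-1,+1>, <+1,-1>, <-1,+1> — a geometric progression with ratio -1.
step 4: <-7,5> + <+1,-1> → <-6,4>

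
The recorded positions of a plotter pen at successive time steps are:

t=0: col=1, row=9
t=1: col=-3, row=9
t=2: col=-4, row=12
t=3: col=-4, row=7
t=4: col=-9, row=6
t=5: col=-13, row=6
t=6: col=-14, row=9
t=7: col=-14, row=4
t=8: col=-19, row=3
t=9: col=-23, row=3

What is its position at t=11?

col=-24, row=1

The moves between consecutive positions are (-4, +0), (-1, +3), (+0, -5), (-5, -1), (-4, +0), (-1, +3), (+0, -5), (-5, -1), (-4, +0); they repeat the 4-cycle [(-4, +0), (-1, +3), (+0, -5), (-5, -1)].
step 10: apply (-1, +3) → col=-24, row=6
step 11: apply (+0, -5) → col=-24, row=1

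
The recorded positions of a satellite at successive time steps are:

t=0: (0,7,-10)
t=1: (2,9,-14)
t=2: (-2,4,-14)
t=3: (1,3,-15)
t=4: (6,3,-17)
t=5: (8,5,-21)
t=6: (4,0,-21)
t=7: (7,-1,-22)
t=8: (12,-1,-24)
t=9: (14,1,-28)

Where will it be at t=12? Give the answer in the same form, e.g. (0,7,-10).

(18,-5,-31)

Differencing gives (+2,+2,-4), (-4,-5,+0), (+3,-1,-1), (+5,+0,-2), (+2,+2,-4), (-4,-5,+0), (+3,-1,-1), (+5,+0,-2), (+2,+2,-4). This is the pattern (+2,+2,-4), (-4,-5,+0), (+3,-1,-1), (+5,+0,-2) repeated.
step 10: apply (-4,-5,+0) → (10,-4,-28)
step 11: apply (+3,-1,-1) → (13,-5,-29)
step 12: apply (+5,+0,-2) → (18,-5,-31)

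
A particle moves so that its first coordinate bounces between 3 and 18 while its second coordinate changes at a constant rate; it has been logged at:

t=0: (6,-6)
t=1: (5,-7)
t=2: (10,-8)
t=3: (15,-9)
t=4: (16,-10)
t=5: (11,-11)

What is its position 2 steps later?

(5,-13)

The first coordinate reflects between 3 and 18, moving 5 per step.
  step 6: 11 → 6
  step 7: 6 → 5
The second coordinate changes by -1 each step: at step 7 it is -13.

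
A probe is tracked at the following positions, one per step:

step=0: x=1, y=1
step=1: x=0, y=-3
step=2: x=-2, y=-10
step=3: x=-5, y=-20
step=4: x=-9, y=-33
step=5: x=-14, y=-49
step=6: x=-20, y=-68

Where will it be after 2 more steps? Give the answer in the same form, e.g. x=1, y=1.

x=-35, y=-115

Successive displacements: (-1,-4), (-2,-7), (-3,-10), (-4,-13), (-5,-16), (-6,-19) — each changes by (-1,-3).
step 7: x=-20, y=-68 + (-7,-22) → x=-27, y=-90
step 8: x=-27, y=-90 + (-8,-25) → x=-35, y=-115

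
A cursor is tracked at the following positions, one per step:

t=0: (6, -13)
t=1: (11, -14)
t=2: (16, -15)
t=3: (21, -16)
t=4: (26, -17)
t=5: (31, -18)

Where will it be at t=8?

(46, -21)

Each step adds (+5, -1) to the position.
step 6: (31, -18) + (+5, -1) → (36, -19)
step 7: (36, -19) + (+5, -1) → (41, -20)
step 8: (41, -20) + (+5, -1) → (46, -21)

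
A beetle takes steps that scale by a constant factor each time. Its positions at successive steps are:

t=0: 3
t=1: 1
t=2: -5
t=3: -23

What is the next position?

-77

The jumps are -2, -6, -18 — a geometric progression with ratio 3.
step 4: -23 − 54 → -77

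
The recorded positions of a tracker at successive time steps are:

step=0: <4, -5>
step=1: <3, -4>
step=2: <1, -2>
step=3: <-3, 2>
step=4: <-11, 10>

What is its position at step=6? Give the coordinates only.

<-59, 58>

Step-to-step displacements: <-1, +1>, <-2, +2>, <-4, +4>, <-8, +8>; each is 2× the previous.
step 5: <-11, 10> + <-16, +16> → <-27, 26>
step 6: <-27, 26> + <-32, +32> → <-59, 58>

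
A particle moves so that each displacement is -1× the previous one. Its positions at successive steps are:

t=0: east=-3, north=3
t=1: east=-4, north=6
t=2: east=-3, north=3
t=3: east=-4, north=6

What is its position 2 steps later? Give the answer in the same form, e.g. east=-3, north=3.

east=-4, north=6

Consecutive displacements (-1,+3), (+1,-3), (-1,+3) scale by a factor of -1 each step.
step 4: east=-4, north=6 + (+1,-3) → east=-3, north=3
step 5: east=-3, north=3 + (-1,+3) → east=-4, north=6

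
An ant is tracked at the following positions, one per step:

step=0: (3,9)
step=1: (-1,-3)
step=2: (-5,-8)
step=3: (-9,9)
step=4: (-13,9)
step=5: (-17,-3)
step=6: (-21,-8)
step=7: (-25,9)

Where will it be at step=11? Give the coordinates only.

The first coordinate changes by -4 each step, so at step 11 it is 3 + 11·(-4) = -41.
The second coordinate repeats the cycle [9, -3, -8, 9] with period 4; step 11 mod 4 = 3, giving 9.

(-41,9)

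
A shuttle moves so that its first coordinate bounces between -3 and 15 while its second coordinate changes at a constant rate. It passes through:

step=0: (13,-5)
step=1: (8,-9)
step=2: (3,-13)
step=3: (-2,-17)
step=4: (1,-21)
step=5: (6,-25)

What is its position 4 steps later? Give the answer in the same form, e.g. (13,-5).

(4,-41)

The first coordinate travels 5 per step and bounces off the walls at -3 and 15.
  step 6: 6 → 11
  step 7: 11 → 14
  step 8: 14 → 9
  step 9: 9 → 4
The second coordinate changes by -4 each step: at step 9 it is -41.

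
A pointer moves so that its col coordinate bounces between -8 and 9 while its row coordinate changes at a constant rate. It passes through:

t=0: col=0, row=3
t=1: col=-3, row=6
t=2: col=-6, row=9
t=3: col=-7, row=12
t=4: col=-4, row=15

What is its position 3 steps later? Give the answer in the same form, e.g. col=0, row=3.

col=5, row=24

The col coordinate reflects between -8 and 9, moving 3 per step.
  step 5: -4 → -1
  step 6: -1 → 2
  step 7: 2 → 5
The row coordinate changes by +3 each step: at step 7 it is 24.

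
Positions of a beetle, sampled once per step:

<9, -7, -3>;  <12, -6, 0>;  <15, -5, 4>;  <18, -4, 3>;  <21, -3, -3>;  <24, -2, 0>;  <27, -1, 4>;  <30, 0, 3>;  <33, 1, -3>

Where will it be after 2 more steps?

First: linear, +3 per step → 39 at step 10.
Second: linear, +1 per step → 3 at step 10.
Third: cycles through -3, 0, 4, 3 every 4 steps. Step 10 lands at position 2 of the cycle → 4.

<39, 3, 4>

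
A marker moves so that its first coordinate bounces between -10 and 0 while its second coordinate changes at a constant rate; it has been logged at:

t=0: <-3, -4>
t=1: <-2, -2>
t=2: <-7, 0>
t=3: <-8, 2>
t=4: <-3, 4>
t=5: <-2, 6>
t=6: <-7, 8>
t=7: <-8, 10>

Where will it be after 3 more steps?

The first coordinate travels 5 per step and bounces off the walls at -10 and 0.
  step 8: -8 → -3
  step 9: -3 → -2
  step 10: -2 → -7
The second coordinate changes by +2 each step: at step 10 it is 16.

<-7, 16>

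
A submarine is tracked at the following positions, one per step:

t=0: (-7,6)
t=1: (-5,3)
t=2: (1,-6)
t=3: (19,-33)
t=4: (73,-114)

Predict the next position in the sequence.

Step-to-step displacements: (+2,-3), (+6,-9), (+18,-27), (+54,-81); each is 3× the previous.
step 5: (73,-114) + (+162,-243) → (235,-357)

(235,-357)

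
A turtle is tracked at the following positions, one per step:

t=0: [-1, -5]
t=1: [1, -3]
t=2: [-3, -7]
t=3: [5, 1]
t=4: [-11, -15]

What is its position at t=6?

Consecutive displacements [+2, +2], [-4, -4], [+8, +8], [-16, -16] scale by a factor of -2 each step.
step 5: [-11, -15] + [+32, +32] → [21, 17]
step 6: [21, 17] + [-64, -64] → [-43, -47]

[-43, -47]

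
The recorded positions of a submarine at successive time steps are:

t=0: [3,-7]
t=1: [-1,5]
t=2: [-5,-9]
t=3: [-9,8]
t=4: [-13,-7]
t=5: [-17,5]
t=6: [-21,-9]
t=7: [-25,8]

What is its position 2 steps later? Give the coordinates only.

[-33,5]

The first coordinate changes by -4 each step, so at step 9 it is 3 + 9·(-4) = -33.
The second coordinate repeats the cycle [-7, 5, -9, 8] with period 4; step 9 mod 4 = 1, giving 5.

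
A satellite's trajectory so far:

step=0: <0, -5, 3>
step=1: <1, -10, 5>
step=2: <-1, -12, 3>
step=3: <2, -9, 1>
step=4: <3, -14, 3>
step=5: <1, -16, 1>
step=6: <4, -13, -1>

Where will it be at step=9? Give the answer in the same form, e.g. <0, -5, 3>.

<6, -17, -3>

Step-to-step displacements: <+1, -5, +2>, <-2, -2, -2>, <+3, +3, -2>, <+1, -5, +2>, <-2, -2, -2>, <+3, +3, -2> — a repeating cycle of length 3.
step 7: apply <+1, -5, +2> → <5, -18, 1>
step 8: apply <-2, -2, -2> → <3, -20, -1>
step 9: apply <+3, +3, -2> → <6, -17, -3>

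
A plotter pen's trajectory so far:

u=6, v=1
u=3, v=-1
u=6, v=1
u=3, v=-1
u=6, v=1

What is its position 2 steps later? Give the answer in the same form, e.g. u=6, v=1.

Step-to-step displacements: (-3, -2), (+3, +2), (-3, -2), (+3, +2); each is -1× the previous.
step 5: u=6, v=1 + (-3, -2) → u=3, v=-1
step 6: u=3, v=-1 + (+3, +2) → u=6, v=1

u=6, v=1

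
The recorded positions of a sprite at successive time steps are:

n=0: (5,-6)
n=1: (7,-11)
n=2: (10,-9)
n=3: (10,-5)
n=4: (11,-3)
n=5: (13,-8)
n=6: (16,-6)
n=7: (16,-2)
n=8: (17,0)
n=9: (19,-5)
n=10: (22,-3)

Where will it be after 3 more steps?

(25,-2)

Step-to-step displacements: (+2,-5), (+3,+2), (+0,+4), (+1,+2), (+2,-5), (+3,+2), (+0,+4), (+1,+2), (+2,-5), (+3,+2) — a repeating cycle of length 4.
step 11: apply (+0,+4) → (22,1)
step 12: apply (+1,+2) → (23,3)
step 13: apply (+2,-5) → (25,-2)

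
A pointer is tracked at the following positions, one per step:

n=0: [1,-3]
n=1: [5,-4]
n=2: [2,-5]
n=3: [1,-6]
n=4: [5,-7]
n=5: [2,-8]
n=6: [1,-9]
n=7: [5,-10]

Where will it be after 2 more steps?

The first coordinate repeats the cycle [1, 5, 2] with period 3; step 9 mod 3 = 0, giving 1.
The second coordinate changes by -1 each step, so at step 9 it is -3 + 9·(-1) = -12.

[1,-12]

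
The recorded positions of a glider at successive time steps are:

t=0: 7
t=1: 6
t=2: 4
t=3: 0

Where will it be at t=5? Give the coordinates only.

-24

Step-to-step displacements: -1, -2, -4; each is 2× the previous.
step 4: 0 − 8 → -8
step 5: -8 − 16 → -24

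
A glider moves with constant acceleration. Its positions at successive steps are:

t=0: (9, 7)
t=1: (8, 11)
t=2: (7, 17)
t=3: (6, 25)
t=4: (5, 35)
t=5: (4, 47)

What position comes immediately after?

(3, 61)

Successive displacements: (-1, +4), (-1, +6), (-1, +8), (-1, +10), (-1, +12) — each changes by (+0, +2).
step 6: (4, 47) + (-1, +14) → (3, 61)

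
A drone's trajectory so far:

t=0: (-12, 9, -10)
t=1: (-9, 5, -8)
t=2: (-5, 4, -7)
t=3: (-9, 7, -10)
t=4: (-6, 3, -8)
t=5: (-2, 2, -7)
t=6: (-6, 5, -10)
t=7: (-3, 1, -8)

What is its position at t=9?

Step-to-step displacements: (+3, -4, +2), (+4, -1, +1), (-4, +3, -3), (+3, -4, +2), (+4, -1, +1), (-4, +3, -3), (+3, -4, +2) — a repeating cycle of length 3.
step 8: apply (+4, -1, +1) → (1, 0, -7)
step 9: apply (-4, +3, -3) → (-3, 3, -10)

(-3, 3, -10)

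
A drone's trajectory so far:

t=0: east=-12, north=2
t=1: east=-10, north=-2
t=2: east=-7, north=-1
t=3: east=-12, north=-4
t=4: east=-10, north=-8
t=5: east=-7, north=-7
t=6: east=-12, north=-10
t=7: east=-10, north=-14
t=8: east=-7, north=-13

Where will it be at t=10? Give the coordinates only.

The moves between consecutive positions are (+2, -4), (+3, +1), (-5, -3), (+2, -4), (+3, +1), (-5, -3), (+2, -4), (+3, +1); they repeat the 3-cycle [(+2, -4), (+3, +1), (-5, -3)].
step 9: apply (-5, -3) → east=-12, north=-16
step 10: apply (+2, -4) → east=-10, north=-20

east=-10, north=-20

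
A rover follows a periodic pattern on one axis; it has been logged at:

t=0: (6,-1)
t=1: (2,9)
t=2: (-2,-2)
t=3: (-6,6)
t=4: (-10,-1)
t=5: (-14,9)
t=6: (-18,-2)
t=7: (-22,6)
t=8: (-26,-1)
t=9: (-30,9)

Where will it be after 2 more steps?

(-38,6)

The first coordinate changes by -4 each step, so at step 11 it is 6 + 11·(-4) = -38.
The second coordinate repeats the cycle [-1, 9, -2, 6] with period 4; step 11 mod 4 = 3, giving 6.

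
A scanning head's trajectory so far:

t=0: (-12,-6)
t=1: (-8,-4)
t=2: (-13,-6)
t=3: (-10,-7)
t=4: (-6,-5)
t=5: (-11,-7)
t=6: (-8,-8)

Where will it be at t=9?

The moves between consecutive positions are (+4,+2), (-5,-2), (+3,-1), (+4,+2), (-5,-2), (+3,-1); they repeat the 3-cycle [(+4,+2), (-5,-2), (+3,-1)].
step 7: apply (+4,+2) → (-4,-6)
step 8: apply (-5,-2) → (-9,-8)
step 9: apply (+3,-1) → (-6,-9)

(-6,-9)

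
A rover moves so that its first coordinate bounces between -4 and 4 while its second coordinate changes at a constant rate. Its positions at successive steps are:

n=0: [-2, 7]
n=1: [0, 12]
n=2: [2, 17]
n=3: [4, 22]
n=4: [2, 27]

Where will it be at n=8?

The first coordinate reflects between -4 and 4, moving 2 per step.
  step 5: 2 → 0
  step 6: 0 → -2
  step 7: -2 → -4
  step 8: -4 → -2
The second coordinate changes by +5 each step: at step 8 it is 47.

[-2, 47]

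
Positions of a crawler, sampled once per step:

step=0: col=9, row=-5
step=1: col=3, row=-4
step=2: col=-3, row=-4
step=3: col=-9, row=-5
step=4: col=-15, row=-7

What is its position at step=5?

Taking differences between consecutive positions: (-6, +1), (-6, +0), (-6, -1), (-6, -2). These grow by (+0, -1) each step.
step 5: col=-15, row=-7 + (-6, -3) → col=-21, row=-10

col=-21, row=-10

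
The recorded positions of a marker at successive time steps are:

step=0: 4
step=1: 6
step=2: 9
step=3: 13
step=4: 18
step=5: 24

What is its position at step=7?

First differences are +2, +3, +4, +5, +6; their common second difference is +1 (constant acceleration).
step 6: 24 + 7 → 31
step 7: 31 + 8 → 39

39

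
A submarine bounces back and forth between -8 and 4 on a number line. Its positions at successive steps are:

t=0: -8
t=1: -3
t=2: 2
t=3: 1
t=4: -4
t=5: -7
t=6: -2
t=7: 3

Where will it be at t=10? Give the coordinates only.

The value reflects between -8 and 4, moving 5 per step.
  step 8: 3 → 0
  step 9: 0 → -5
  step 10: -5 → -6

-6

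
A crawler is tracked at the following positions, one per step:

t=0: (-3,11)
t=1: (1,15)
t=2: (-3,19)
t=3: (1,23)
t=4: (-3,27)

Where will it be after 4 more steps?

(-3,43)

The first coordinate repeats the cycle [-3, 1] with period 2; step 8 mod 2 = 0, giving -3.
The second coordinate changes by +4 each step, so at step 8 it is 11 + 8·(4) = 43.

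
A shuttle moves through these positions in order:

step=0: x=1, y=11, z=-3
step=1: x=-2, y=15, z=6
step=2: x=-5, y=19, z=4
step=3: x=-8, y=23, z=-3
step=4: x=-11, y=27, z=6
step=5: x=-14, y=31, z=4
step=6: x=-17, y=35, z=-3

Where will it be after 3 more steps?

X: linear, -3 per step → -26 at step 9.
Y: linear, +4 per step → 47 at step 9.
Z: cycles through -3, 6, 4 every 3 steps. Step 9 lands at position 0 of the cycle → -3.

x=-26, y=47, z=-3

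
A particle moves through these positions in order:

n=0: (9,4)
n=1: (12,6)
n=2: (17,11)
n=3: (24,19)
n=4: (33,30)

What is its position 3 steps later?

(72,81)

First differences are (+3,+2), (+5,+5), (+7,+8), (+9,+11); their common second difference is (+2,+3) (constant acceleration).
step 5: (33,30) + (+11,+14) → (44,44)
step 6: (44,44) + (+13,+17) → (57,61)
step 7: (57,61) + (+15,+20) → (72,81)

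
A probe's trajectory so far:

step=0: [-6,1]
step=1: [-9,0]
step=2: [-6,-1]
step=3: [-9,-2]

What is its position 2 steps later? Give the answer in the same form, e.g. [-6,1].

The first coordinate repeats the cycle [-6, -9] with period 2; step 5 mod 2 = 1, giving -9.
The second coordinate changes by -1 each step, so at step 5 it is 1 + 5·(-1) = -4.

[-9,-4]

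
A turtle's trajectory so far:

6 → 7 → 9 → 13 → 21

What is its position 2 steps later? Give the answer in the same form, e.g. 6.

The jumps are +1, +2, +4, +8 — a geometric progression with ratio 2.
step 5: 21 + 16 → 37
step 6: 37 + 32 → 69

69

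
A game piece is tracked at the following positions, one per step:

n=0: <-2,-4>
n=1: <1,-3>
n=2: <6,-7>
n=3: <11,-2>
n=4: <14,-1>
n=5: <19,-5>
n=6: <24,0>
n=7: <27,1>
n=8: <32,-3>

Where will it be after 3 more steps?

<45,-1>

Differencing gives <+3,+1>, <+5,-4>, <+5,+5>, <+3,+1>, <+5,-4>, <+5,+5>, <+3,+1>, <+5,-4>. This is the pattern <+3,+1>, <+5,-4>, <+5,+5> repeated.
step 9: apply <+5,+5> → <37,2>
step 10: apply <+3,+1> → <40,3>
step 11: apply <+5,-4> → <45,-1>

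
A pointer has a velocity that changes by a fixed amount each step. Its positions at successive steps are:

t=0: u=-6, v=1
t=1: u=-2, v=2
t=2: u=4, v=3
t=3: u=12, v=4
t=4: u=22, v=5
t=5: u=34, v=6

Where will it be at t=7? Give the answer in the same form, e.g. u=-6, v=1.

Successive displacements: (+4, +1), (+6, +1), (+8, +1), (+10, +1), (+12, +1) — each changes by (+2, +0).
step 6: u=34, v=6 + (+14, +1) → u=48, v=7
step 7: u=48, v=7 + (+16, +1) → u=64, v=8

u=64, v=8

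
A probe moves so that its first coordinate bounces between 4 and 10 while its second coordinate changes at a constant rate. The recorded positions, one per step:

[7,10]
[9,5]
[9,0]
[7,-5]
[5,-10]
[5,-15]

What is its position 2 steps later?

The first coordinate travels 2 per step and bounces off the walls at 4 and 10.
  step 6: 5 → 7
  step 7: 7 → 9
The second coordinate changes by -5 each step: at step 7 it is -25.

[9,-25]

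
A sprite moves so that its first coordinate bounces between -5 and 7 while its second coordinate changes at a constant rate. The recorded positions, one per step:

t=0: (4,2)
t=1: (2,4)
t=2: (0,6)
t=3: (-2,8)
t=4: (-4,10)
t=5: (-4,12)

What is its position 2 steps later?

(0,16)

The first coordinate reflects between -5 and 7, moving 2 per step.
  step 6: -4 → -2
  step 7: -2 → 0
The second coordinate changes by +2 each step: at step 7 it is 16.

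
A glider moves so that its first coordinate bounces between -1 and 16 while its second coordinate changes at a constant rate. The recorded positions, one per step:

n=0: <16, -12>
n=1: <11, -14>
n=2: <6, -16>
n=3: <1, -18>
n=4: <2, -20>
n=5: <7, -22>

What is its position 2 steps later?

The first coordinate reflects between -1 and 16, moving 5 per step.
  step 6: 7 → 12
  step 7: 12 → 15
The second coordinate changes by -2 each step: at step 7 it is -26.

<15, -26>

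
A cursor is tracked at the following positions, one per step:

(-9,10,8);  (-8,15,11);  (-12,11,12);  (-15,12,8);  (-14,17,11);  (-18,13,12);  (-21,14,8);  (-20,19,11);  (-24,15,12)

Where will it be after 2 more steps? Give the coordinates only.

(-26,21,11)

Differencing gives (+1,+5,+3), (-4,-4,+1), (-3,+1,-4), (+1,+5,+3), (-4,-4,+1), (-3,+1,-4), (+1,+5,+3), (-4,-4,+1). This is the pattern (+1,+5,+3), (-4,-4,+1), (-3,+1,-4) repeated.
step 9: apply (-3,+1,-4) → (-27,16,8)
step 10: apply (+1,+5,+3) → (-26,21,11)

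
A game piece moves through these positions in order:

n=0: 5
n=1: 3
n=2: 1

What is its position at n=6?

-7

Each step adds -2 to the position.
step 3: 1 − 2 → -1
step 4: -1 − 2 → -3
step 5: -3 − 2 → -5
step 6: -5 − 2 → -7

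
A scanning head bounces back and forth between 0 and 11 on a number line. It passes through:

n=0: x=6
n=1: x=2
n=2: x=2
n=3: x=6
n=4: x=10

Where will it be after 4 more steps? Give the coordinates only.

x=4

The value travels 4 per step and bounces off the walls at 0 and 11.
  step 5: 10 → 8
  step 6: 8 → 4
  step 7: 4 → 0
  step 8: 0 → 4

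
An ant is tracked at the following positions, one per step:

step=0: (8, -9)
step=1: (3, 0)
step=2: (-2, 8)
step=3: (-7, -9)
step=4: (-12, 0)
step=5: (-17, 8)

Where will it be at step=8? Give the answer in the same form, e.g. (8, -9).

(-32, 8)

The first coordinate changes by -5 each step, so at step 8 it is 8 + 8·(-5) = -32.
The second coordinate repeats the cycle [-9, 0, 8] with period 3; step 8 mod 3 = 2, giving 8.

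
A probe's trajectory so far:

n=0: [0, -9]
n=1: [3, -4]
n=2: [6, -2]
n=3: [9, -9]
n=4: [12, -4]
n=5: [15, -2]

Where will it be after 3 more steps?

The first coordinate changes by +3 each step, so at step 8 it is 0 + 8·(3) = 24.
The second coordinate repeats the cycle [-9, -4, -2] with period 3; step 8 mod 3 = 2, giving -2.

[24, -2]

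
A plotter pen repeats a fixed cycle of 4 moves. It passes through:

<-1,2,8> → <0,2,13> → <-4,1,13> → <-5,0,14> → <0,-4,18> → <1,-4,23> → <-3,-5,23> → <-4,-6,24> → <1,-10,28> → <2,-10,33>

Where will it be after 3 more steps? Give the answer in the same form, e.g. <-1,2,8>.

Differencing gives <+1,+0,+5>, <-4,-1,+0>, <-1,-1,+1>, <+5,-4,+4>, <+1,+0,+5>, <-4,-1,+0>, <-1,-1,+1>, <+5,-4,+4>, <+1,+0,+5>. This is the pattern <+1,+0,+5>, <-4,-1,+0>, <-1,-1,+1>, <+5,-4,+4> repeated.
step 10: apply <-4,-1,+0> → <-2,-11,33>
step 11: apply <-1,-1,+1> → <-3,-12,34>
step 12: apply <+5,-4,+4> → <2,-16,38>

<2,-16,38>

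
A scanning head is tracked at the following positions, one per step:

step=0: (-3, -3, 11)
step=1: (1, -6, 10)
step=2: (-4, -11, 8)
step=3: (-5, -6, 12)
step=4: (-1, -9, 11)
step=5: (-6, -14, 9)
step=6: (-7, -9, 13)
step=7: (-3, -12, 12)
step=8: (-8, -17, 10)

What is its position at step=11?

Differencing gives (+4, -3, -1), (-5, -5, -2), (-1, +5, +4), (+4, -3, -1), (-5, -5, -2), (-1, +5, +4), (+4, -3, -1), (-5, -5, -2). This is the pattern (+4, -3, -1), (-5, -5, -2), (-1, +5, +4) repeated.
step 9: apply (-1, +5, +4) → (-9, -12, 14)
step 10: apply (+4, -3, -1) → (-5, -15, 13)
step 11: apply (-5, -5, -2) → (-10, -20, 11)

(-10, -20, 11)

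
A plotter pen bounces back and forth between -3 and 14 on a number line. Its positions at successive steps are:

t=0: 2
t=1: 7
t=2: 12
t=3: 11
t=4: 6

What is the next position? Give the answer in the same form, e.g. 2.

1

The value travels 5 per step and bounces off the walls at -3 and 14.
  step 5: 6 → 1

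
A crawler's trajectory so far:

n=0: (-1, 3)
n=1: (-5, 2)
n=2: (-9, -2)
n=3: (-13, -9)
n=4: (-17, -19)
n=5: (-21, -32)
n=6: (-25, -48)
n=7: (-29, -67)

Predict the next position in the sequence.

Taking differences between consecutive positions: (-4, -1), (-4, -4), (-4, -7), (-4, -10), (-4, -13), (-4, -16), (-4, -19). These grow by (+0, -3) each step.
step 8: (-29, -67) + (-4, -22) → (-33, -89)

(-33, -89)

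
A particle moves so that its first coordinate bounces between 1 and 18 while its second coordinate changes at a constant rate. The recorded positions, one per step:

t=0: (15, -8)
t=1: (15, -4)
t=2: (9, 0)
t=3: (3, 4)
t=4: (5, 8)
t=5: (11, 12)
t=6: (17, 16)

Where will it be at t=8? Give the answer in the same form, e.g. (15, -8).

The first coordinate reflects between 1 and 18, moving 6 per step.
  step 7: 17 → 13
  step 8: 13 → 7
The second coordinate changes by +4 each step: at step 8 it is 24.

(7, 24)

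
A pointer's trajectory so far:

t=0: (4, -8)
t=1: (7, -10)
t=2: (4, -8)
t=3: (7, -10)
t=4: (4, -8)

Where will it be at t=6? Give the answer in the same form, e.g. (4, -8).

Consecutive displacements (+3, -2), (-3, +2), (+3, -2), (-3, +2) scale by a factor of -1 each step.
step 5: (4, -8) + (+3, -2) → (7, -10)
step 6: (7, -10) + (-3, +2) → (4, -8)

(4, -8)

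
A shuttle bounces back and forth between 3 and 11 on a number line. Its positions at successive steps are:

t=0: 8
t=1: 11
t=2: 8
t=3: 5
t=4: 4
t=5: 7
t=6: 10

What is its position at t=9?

3

The value travels 3 per step and bounces off the walls at 3 and 11.
  step 7: 10 → 9
  step 8: 9 → 6
  step 9: 6 → 3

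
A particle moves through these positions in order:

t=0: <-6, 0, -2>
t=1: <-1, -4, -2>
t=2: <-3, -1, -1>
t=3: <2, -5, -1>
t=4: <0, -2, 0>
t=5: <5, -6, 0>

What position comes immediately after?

Step-to-step displacements: <+5, -4, +0>, <-2, +3, +1>, <+5, -4, +0>, <-2, +3, +1>, <+5, -4, +0> — a repeating cycle of length 2.
step 6: apply <-2, +3, +1> → <3, -3, 1>

<3, -3, 1>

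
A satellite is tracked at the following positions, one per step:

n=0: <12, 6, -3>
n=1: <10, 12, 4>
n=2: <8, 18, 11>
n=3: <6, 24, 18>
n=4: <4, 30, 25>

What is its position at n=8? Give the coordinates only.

The position changes by <-2, +6, +7> every step.
step 5: <4, 30, 25> + <-2, +6, +7> → <2, 36, 32>
step 6: <2, 36, 32> + <-2, +6, +7> → <0, 42, 39>
step 7: <0, 42, 39> + <-2, +6, +7> → <-2, 48, 46>
step 8: <-2, 48, 46> + <-2, +6, +7> → <-4, 54, 53>

<-4, 54, 53>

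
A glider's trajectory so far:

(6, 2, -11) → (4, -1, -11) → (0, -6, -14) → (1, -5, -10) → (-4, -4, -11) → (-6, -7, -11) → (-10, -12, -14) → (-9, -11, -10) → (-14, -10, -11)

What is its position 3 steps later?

The moves between consecutive positions are (-2, -3, +0), (-4, -5, -3), (+1, +1, +4), (-5, +1, -1), (-2, -3, +0), (-4, -5, -3), (+1, +1, +4), (-5, +1, -1); they repeat the 4-cycle [(-2, -3, +0), (-4, -5, -3), (+1, +1, +4), (-5, +1, -1)].
step 9: apply (-2, -3, +0) → (-16, -13, -11)
step 10: apply (-4, -5, -3) → (-20, -18, -14)
step 11: apply (+1, +1, +4) → (-19, -17, -10)

(-19, -17, -10)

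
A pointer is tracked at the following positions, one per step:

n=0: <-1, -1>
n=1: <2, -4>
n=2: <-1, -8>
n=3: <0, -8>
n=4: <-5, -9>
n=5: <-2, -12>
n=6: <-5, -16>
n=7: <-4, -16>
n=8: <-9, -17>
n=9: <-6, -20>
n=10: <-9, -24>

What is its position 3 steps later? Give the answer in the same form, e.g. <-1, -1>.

<-10, -28>

Step-to-step displacements: <+3, -3>, <-3, -4>, <+1, +0>, <-5, -1>, <+3, -3>, <-3, -4>, <+1, +0>, <-5, -1>, <+3, -3>, <-3, -4> — a repeating cycle of length 4.
step 11: apply <+1, +0> → <-8, -24>
step 12: apply <-5, -1> → <-13, -25>
step 13: apply <+3, -3> → <-10, -28>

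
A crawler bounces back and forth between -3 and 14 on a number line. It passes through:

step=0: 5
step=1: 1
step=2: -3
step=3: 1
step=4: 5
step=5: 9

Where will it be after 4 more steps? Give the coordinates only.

The value travels 4 per step and bounces off the walls at -3 and 14.
  step 6: 9 → 13
  step 7: 13 → 11
  step 8: 11 → 7
  step 9: 7 → 3

3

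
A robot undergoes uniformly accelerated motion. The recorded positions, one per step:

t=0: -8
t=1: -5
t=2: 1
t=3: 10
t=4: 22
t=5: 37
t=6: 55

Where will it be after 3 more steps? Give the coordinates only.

First differences are +3, +6, +9, +12, +15, +18; their common second difference is +3 (constant acceleration).
step 7: 55 + 21 → 76
step 8: 76 + 24 → 100
step 9: 100 + 27 → 127

127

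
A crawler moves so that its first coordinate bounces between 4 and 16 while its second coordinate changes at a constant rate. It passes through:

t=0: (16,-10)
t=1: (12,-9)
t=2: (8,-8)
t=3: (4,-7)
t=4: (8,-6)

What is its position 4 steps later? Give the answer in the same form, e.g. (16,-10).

(8,-2)

The first coordinate travels 4 per step and bounces off the walls at 4 and 16.
  step 5: 8 → 12
  step 6: 12 → 16
  step 7: 16 → 12
  step 8: 12 → 8
The second coordinate changes by +1 each step: at step 8 it is -2.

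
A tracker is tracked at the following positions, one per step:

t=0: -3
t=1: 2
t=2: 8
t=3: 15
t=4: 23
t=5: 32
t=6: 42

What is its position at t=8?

65

Successive displacements: +5, +6, +7, +8, +9, +10 — each changes by +1.
step 7: 42 + 11 → 53
step 8: 53 + 12 → 65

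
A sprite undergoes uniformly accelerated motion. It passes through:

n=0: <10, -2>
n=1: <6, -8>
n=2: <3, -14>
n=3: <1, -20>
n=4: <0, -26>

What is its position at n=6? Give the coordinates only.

First differences are <-4, -6>, <-3, -6>, <-2, -6>, <-1, -6>; their common second difference is <+1, +0> (constant acceleration).
step 5: <0, -26> + <+0, -6> → <0, -32>
step 6: <0, -32> + <+1, -6> → <1, -38>

<1, -38>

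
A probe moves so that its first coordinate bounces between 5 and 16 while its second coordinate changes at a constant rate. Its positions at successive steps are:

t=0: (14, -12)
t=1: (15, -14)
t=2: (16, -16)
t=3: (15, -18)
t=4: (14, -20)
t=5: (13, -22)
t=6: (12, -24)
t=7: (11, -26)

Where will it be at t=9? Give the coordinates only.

(9, -30)

The first coordinate travels 1 per step and bounces off the walls at 5 and 16.
  step 8: 11 → 10
  step 9: 10 → 9
The second coordinate changes by -2 each step: at step 9 it is -30.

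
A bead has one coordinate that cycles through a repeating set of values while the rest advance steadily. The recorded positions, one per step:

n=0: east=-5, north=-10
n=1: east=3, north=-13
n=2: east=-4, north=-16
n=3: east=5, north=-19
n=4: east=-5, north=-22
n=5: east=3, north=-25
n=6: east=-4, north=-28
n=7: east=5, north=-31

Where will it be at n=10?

east=-4, north=-40

The east coordinate repeats the cycle [-5, 3, -4, 5] with period 4; step 10 mod 4 = 2, giving -4.
The north coordinate changes by -3 each step, so at step 10 it is -10 + 10·(-3) = -40.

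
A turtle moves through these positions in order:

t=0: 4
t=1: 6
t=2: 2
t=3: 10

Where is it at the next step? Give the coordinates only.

-6

Step-to-step displacements: +2, -4, +8; each is -2× the previous.
step 4: 10 − 16 → -6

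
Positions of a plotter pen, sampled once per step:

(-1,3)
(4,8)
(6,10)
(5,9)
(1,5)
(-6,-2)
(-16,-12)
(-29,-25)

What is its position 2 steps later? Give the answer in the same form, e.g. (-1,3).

(-64,-60)

Taking differences between consecutive positions: (+5,+5), (+2,+2), (-1,-1), (-4,-4), (-7,-7), (-10,-10), (-13,-13). These grow by (-3,-3) each step.
step 8: (-29,-25) + (-16,-16) → (-45,-41)
step 9: (-45,-41) + (-19,-19) → (-64,-60)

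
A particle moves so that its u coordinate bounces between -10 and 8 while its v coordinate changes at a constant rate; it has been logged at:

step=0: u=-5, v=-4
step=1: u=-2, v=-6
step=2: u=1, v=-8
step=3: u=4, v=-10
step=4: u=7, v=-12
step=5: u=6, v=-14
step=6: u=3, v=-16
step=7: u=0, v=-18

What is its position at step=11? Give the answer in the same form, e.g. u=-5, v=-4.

u=-8, v=-26

The u coordinate travels 3 per step and bounces off the walls at -10 and 8.
  step 8: 0 → -3
  step 9: -3 → -6
  step 10: -6 → -9
  step 11: -9 → -8
The v coordinate changes by -2 each step: at step 11 it is -26.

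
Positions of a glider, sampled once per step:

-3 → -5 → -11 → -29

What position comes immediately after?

-83

Step-to-step displacements: -2, -6, -18; each is 3× the previous.
step 4: -29 − 54 → -83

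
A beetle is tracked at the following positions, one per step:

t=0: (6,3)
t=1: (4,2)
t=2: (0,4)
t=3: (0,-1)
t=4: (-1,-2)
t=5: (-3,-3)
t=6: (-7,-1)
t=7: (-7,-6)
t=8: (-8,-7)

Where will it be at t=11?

(-14,-11)

The moves between consecutive positions are (-2,-1), (-4,+2), (+0,-5), (-1,-1), (-2,-1), (-4,+2), (+0,-5), (-1,-1); they repeat the 4-cycle [(-2,-1), (-4,+2), (+0,-5), (-1,-1)].
step 9: apply (-2,-1) → (-10,-8)
step 10: apply (-4,+2) → (-14,-6)
step 11: apply (+0,-5) → (-14,-11)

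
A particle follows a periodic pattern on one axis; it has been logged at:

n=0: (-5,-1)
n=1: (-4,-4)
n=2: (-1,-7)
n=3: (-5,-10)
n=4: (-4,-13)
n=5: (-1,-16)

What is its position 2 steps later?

(-4,-22)

First: cycles through -5, -4, -1 every 3 steps. Step 7 lands at position 1 of the cycle → -4.
Second: linear, -3 per step → -22 at step 7.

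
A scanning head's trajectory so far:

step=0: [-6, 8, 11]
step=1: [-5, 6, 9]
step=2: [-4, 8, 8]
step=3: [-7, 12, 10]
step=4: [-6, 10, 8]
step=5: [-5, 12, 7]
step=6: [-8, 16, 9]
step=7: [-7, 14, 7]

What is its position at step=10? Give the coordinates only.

Step-to-step displacements: [+1, -2, -2], [+1, +2, -1], [-3, +4, +2], [+1, -2, -2], [+1, +2, -1], [-3, +4, +2], [+1, -2, -2] — a repeating cycle of length 3.
step 8: apply [+1, +2, -1] → [-6, 16, 6]
step 9: apply [-3, +4, +2] → [-9, 20, 8]
step 10: apply [+1, -2, -2] → [-8, 18, 6]

[-8, 18, 6]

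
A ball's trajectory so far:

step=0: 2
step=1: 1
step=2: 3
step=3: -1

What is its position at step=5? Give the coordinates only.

Step-to-step displacements: -1, +2, -4; each is -2× the previous.
step 4: -1 + 8 → 7
step 5: 7 − 16 → -9

-9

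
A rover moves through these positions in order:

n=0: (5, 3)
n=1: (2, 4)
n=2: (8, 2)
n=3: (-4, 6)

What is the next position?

(20, -2)

Step-to-step displacements: (-3, +1), (+6, -2), (-12, +4); each is -2× the previous.
step 4: (-4, 6) + (+24, -8) → (20, -2)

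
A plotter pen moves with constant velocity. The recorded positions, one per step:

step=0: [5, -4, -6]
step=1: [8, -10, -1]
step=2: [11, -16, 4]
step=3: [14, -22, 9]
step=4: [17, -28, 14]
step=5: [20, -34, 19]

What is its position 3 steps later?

[29, -52, 34]

The position changes by [+3, -6, +5] every step.
step 6: [20, -34, 19] + [+3, -6, +5] → [23, -40, 24]
step 7: [23, -40, 24] + [+3, -6, +5] → [26, -46, 29]
step 8: [26, -46, 29] + [+3, -6, +5] → [29, -52, 34]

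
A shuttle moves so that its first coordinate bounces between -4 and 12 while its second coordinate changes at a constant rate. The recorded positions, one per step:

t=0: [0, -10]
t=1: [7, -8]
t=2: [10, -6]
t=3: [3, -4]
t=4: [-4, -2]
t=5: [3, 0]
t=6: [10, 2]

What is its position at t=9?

The first coordinate reflects between -4 and 12, moving 7 per step.
  step 7: 10 → 7
  step 8: 7 → 0
  step 9: 0 → -1
The second coordinate changes by +2 each step: at step 9 it is 8.

[-1, 8]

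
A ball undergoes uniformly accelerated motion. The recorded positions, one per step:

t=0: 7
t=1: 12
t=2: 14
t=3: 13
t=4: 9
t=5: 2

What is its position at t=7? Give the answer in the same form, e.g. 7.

-21

Taking differences between consecutive positions: +5, +2, -1, -4, -7. These grow by -3 each step.
step 6: 2 − 10 → -8
step 7: -8 − 13 → -21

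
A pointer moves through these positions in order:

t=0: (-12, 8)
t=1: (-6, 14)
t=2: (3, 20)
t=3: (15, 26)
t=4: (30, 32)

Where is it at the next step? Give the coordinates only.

Successive displacements: (+6, +6), (+9, +6), (+12, +6), (+15, +6) — each changes by (+3, +0).
step 5: (30, 32) + (+18, +6) → (48, 38)

(48, 38)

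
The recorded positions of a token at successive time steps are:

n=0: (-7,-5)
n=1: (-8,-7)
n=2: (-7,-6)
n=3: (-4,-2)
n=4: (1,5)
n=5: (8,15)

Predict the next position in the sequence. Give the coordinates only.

Successive displacements: (-1,-2), (+1,+1), (+3,+4), (+5,+7), (+7,+10) — each changes by (+2,+3).
step 6: (8,15) + (+9,+13) → (17,28)

(17,28)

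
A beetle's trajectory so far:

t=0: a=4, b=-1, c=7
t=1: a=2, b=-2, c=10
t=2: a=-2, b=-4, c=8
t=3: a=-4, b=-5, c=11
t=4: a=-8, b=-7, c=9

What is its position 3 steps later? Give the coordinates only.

Differencing gives (-2, -1, +3), (-4, -2, -2), (-2, -1, +3), (-4, -2, -2). This is the pattern (-2, -1, +3), (-4, -2, -2) repeated.
step 5: apply (-2, -1, +3) → a=-10, b=-8, c=12
step 6: apply (-4, -2, -2) → a=-14, b=-10, c=10
step 7: apply (-2, -1, +3) → a=-16, b=-11, c=13

a=-16, b=-11, c=13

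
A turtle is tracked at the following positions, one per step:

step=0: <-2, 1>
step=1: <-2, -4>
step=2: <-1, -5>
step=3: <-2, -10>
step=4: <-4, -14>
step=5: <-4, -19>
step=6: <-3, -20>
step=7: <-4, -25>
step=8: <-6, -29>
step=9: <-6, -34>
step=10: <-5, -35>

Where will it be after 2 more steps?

<-8, -44>

Differencing gives <+0, -5>, <+1, -1>, <-1, -5>, <-2, -4>, <+0, -5>, <+1, -1>, <-1, -5>, <-2, -4>, <+0, -5>, <+1, -1>. This is the pattern <+0, -5>, <+1, -1>, <-1, -5>, <-2, -4> repeated.
step 11: apply <-1, -5> → <-6, -40>
step 12: apply <-2, -4> → <-8, -44>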